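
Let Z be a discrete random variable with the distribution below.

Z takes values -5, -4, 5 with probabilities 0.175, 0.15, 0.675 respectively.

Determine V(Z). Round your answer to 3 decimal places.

20.040

E[Z] = (-5)(0.175) + (-4)(0.15) + (5)(0.675) = 1.9
E[Z²] = (-5)²(0.175) + (-4)²(0.15) + (5)²(0.675) = 23.65
V(Z) = E[Z²] − (E[Z])² = 23.65 − (1.9)² = 20.04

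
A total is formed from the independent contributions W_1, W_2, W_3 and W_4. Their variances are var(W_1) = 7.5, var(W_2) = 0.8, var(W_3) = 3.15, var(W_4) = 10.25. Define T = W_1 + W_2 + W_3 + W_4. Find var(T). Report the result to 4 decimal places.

21.7000

By independence, var(T) = (1)²var(W_1) + (1)²var(W_2) + (1)²var(W_3) + (1)²var(W_4)
= (1)²·7.5 + (1)²·0.8 + (1)²·3.15 + (1)²·10.25 = 21.7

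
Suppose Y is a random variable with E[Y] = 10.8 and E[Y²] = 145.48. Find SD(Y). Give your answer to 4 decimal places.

V(Y) = 145.48 − (10.8)² = 28.84
SD(Y) = √28.84 ≈ 5.3703

5.3703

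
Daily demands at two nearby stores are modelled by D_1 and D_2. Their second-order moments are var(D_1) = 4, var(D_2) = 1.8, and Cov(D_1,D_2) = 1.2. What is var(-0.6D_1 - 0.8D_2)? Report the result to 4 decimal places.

var(-0.6D_1 - 0.8D_2) = (-0.6)²·var(D_1) + (-0.8)²·var(D_2) + 2·(-0.6)·(-0.8)·Cov(D_1,D_2)
= 0.36·4 + 0.64·1.8 + 0.96·1.2 = 3.744

3.7440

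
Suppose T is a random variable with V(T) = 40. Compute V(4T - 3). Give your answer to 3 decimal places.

V(4T - 3) = (4)²·V(T) = 16·40 = 640

640.000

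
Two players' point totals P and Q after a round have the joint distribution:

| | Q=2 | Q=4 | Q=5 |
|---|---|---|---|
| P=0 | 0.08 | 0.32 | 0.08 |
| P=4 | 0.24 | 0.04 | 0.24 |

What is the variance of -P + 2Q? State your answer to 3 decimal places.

11.162

E[P] = 2.08,  E[Q] = 3.68,  E[PQ] = 7.36
Var(P) = 8.32 − (2.08)² = 3.9936;  Var(Q) = 15.04 − (3.68)² = 1.4976
Cov(P,Q) = 7.36 − (2.08)(3.68) = -0.2944
Var(-P + 2Q) = (-1)²·3.9936 + (2)²·1.4976 + 2·(-1)·(2)·-0.2944 = 11.1616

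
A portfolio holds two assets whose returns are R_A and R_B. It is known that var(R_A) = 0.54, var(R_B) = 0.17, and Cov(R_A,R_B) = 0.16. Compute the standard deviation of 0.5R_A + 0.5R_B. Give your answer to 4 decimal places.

0.5074

var(0.5R_A + 0.5R_B) = (0.5)²·var(R_A) + (0.5)²·var(R_B) + 2·(0.5)·(0.5)·Cov(R_A,R_B)
= 0.25·0.54 + 0.25·0.17 + 0.5·0.16 = 0.2575
sd(0.5R_A + 0.5R_B) = √0.2575 ≈ 0.5074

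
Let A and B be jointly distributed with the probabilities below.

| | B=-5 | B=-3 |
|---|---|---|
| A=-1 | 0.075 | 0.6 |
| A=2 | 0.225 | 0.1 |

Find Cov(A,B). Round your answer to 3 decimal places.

E[A] = -0.025,  E[B] = -3.6
E[AB] = -0.675
Cov(A,B) = E[AB] − E[A]E[B] = -0.675 − (-0.025)(-3.6) = -0.765

-0.765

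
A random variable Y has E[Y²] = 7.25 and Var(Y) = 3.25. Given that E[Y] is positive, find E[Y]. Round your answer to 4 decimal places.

(E[Y])² = E[Y²] − Var(Y) = 7.25 − 3.25 = 4
E[Y] = √4 = 2

2.0000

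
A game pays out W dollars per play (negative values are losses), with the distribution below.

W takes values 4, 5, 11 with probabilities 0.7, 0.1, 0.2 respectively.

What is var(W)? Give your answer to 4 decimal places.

E[W] = (4)(0.7) + (5)(0.1) + (11)(0.2) = 5.5
E[W²] = (4)²(0.7) + (5)²(0.1) + (11)²(0.2) = 37.9
var(W) = E[W²] − (E[W])² = 37.9 − (5.5)² = 7.65

7.6500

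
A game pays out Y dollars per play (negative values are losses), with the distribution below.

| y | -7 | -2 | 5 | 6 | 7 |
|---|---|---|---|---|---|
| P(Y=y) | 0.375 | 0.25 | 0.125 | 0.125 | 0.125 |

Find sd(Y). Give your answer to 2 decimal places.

5.69

E[Y] = (-7)(0.375) + (-2)(0.25) + (5)(0.125) + (6)(0.125) + (7)(0.125) = -0.875
E[Y²] = (-7)²(0.375) + (-2)²(0.25) + (5)²(0.125) + (6)²(0.125) + (7)²(0.125) = 33.125
V(Y) = E[Y²] − (E[Y])² = 33.125 − (-0.875)² = 32.359375
sd(Y) = √32.359375 ≈ 5.69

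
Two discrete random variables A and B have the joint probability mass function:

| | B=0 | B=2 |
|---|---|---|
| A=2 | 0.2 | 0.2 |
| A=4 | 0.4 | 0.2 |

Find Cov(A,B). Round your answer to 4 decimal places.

E[A] = 3.2,  E[B] = 0.8
E[AB] = 2.4
Cov(A,B) = E[AB] − E[A]E[B] = 2.4 − (3.2)(0.8) = -0.16

-0.1600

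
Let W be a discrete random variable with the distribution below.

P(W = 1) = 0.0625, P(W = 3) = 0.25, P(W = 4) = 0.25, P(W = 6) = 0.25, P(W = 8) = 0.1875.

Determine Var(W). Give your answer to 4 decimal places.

4.1523

E[W] = (1)(0.0625) + (3)(0.25) + (4)(0.25) + (6)(0.25) + (8)(0.1875) = 4.8125
E[W²] = (1)²(0.0625) + (3)²(0.25) + (4)²(0.25) + (6)²(0.25) + (8)²(0.1875) = 27.3125
Var(W) = E[W²] − (E[W])² = 27.3125 − (4.8125)² = 4.15234375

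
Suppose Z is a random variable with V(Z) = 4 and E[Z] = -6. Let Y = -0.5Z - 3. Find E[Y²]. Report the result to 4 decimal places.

E[-0.5Z - 3] = -0.5·-6 − 3 = 0
V(-0.5Z - 3) = (-0.5)²·4 = 1
E[Y²] = V(Y) + (E[Y])² = 1 + (0)² = 1

1.0000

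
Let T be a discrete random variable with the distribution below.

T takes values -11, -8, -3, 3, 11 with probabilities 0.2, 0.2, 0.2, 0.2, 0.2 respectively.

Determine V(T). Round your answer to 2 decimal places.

E[T] = (-11)(0.2) + (-8)(0.2) + (-3)(0.2) + (3)(0.2) + (11)(0.2) = -1.6
E[T²] = (-11)²(0.2) + (-8)²(0.2) + (-3)²(0.2) + (3)²(0.2) + (11)²(0.2) = 64.8
V(T) = E[T²] − (E[T])² = 64.8 − (-1.6)² = 62.24

62.24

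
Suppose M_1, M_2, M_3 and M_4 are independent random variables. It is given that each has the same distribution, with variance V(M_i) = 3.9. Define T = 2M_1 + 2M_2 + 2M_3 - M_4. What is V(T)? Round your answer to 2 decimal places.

50.70

By independence, V(T) = (2)²V(M_1) + (2)²V(M_2) + (2)²V(M_3) + (-1)²V(M_4)
= (2)²·3.9 + (2)²·3.9 + (2)²·3.9 + (-1)²·3.9 = 50.7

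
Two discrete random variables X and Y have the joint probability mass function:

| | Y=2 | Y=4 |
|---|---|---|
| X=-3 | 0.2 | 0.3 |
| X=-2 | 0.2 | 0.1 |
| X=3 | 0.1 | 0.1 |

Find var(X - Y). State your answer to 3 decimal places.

6.450

E[X] = -1.5,  E[Y] = 3,  E[XY] = -4.6
var(X) = 7.5 − (-1.5)² = 5.25;  var(Y) = 10 − (3)² = 1
Cov(X,Y) = -4.6 − (-1.5)(3) = -0.1
var(X - Y) = (1)²·5.25 + (-1)²·1 + 2·(1)·(-1)·-0.1 = 6.45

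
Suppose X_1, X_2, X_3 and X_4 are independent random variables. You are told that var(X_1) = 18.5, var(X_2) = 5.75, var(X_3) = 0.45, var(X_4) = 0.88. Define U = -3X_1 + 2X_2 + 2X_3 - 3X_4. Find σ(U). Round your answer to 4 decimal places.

By independence, var(U) = (-3)²var(X_1) + (2)²var(X_2) + (2)²var(X_3) + (-3)²var(X_4)
= (-3)²·18.5 + (2)²·5.75 + (2)²·0.45 + (-3)²·0.88 = 199.22
σ(U) = √199.22 ≈ 14.1145

14.1145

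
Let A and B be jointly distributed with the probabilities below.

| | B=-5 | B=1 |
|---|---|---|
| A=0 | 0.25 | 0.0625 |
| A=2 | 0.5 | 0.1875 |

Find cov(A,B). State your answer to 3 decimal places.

E[A] = 1.375,  E[B] = -3.5
E[AB] = -4.625
cov(A,B) = E[AB] − E[A]E[B] = -4.625 − (1.375)(-3.5) = 0.1875

0.188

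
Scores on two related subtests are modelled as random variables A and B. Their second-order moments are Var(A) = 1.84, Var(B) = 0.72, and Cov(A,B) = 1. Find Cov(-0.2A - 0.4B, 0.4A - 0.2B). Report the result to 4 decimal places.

Cov(-0.2A - 0.4B, 0.4A - 0.2B) = (-0.2)(0.4)Var(A) + (-0.4)(-0.2)Var(B) + [(-0.2)(-0.2) + (-0.4)(0.4)]Cov(A,B)
= -0.08·1.84 + 0.08·0.72 + -0.12·1 = -0.2096

-0.2096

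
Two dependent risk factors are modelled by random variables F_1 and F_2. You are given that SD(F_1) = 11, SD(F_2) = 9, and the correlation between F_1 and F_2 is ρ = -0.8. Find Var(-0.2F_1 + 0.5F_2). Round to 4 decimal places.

Var(F_1) = (11)² = 121;  Var(F_2) = (9)² = 81
cov(F_1,F_2) = ρ·SD(F_1)·SD(F_2) = -0.8·11·9 = -79.2
Var(-0.2F_1 + 0.5F_2) = (-0.2)²·Var(F_1) + (0.5)²·Var(F_2) + 2·(-0.2)·(0.5)·cov(F_1,F_2)
= 0.04·121 + 0.25·81 + -0.2·-79.2 = 40.93

40.9300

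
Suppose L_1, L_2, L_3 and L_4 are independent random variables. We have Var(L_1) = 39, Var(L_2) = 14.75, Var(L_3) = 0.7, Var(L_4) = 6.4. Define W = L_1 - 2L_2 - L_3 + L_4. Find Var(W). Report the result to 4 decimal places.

105.1000

By independence, Var(W) = (1)²Var(L_1) + (-2)²Var(L_2) + (-1)²Var(L_3) + (1)²Var(L_4)
= (1)²·39 + (-2)²·14.75 + (-1)²·0.7 + (1)²·6.4 = 105.1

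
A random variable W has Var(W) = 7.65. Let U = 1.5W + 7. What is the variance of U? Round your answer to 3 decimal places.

Var(1.5W + 7) = (1.5)²·Var(W) = 2.25·7.65 = 17.2125

17.213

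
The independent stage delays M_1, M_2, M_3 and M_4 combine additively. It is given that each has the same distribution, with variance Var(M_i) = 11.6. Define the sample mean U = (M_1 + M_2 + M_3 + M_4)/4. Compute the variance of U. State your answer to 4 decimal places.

By independence, Var(U) = (0.25)²Var(M_1) + (0.25)²Var(M_2) + (0.25)²Var(M_3) + (0.25)²Var(M_4)
= (0.25)²·11.6 + (0.25)²·11.6 + (0.25)²·11.6 + (0.25)²·11.6 = 2.9

2.9000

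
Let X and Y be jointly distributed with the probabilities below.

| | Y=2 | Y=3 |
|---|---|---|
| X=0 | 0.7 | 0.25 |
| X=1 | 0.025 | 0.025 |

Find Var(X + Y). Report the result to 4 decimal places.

E[X] = 0.05,  E[Y] = 2.275,  E[XY] = 0.125
Var(X) = 0.05 − (0.05)² = 0.0475;  Var(Y) = 5.375 − (2.275)² = 0.199375
Cov(X,Y) = 0.125 − (0.05)(2.275) = 0.01125
Var(X + Y) = (1)²·0.0475 + (1)²·0.199375 + 2·(1)·(1)·0.01125 = 0.269375

0.2694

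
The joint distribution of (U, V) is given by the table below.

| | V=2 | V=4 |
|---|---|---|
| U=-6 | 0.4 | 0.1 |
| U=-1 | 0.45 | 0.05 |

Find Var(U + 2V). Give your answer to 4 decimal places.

7.2900

E[U] = -3.5,  E[V] = 2.3,  E[UV] = -8.3
Var(U) = 18.5 − (-3.5)² = 6.25;  Var(V) = 5.8 − (2.3)² = 0.51
Cov(U,V) = -8.3 − (-3.5)(2.3) = -0.25
Var(U + 2V) = (1)²·6.25 + (2)²·0.51 + 2·(1)·(2)·-0.25 = 7.29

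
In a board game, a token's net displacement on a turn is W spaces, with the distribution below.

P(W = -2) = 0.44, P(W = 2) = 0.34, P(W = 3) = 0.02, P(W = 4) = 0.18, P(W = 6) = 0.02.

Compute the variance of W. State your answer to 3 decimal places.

E[W] = (-2)(0.44) + (2)(0.34) + (3)(0.02) + (4)(0.18) + (6)(0.02) = 0.7
E[W²] = (-2)²(0.44) + (2)²(0.34) + (3)²(0.02) + (4)²(0.18) + (6)²(0.02) = 6.9
Var(W) = E[W²] − (E[W])² = 6.9 − (0.7)² = 6.41

6.410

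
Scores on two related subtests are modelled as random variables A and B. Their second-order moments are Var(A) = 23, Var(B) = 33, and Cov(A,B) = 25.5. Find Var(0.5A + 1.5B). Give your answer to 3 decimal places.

Var(0.5A + 1.5B) = (0.5)²·Var(A) + (1.5)²·Var(B) + 2·(0.5)·(1.5)·Cov(A,B)
= 0.25·23 + 2.25·33 + 1.5·25.5 = 118.25

118.250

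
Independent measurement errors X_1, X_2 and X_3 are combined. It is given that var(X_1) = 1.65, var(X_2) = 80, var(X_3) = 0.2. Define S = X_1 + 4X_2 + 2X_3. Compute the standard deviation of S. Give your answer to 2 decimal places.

35.81

By independence, var(S) = (1)²var(X_1) + (4)²var(X_2) + (2)²var(X_3)
= (1)²·1.65 + (4)²·80 + (2)²·0.2 = 1282.45
sd(S) = √1282.45 ≈ 35.81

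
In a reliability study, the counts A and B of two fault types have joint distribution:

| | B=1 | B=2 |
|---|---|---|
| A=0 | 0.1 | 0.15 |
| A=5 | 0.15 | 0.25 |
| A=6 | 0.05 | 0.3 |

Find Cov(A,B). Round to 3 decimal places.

0.180

E[A] = 4.1,  E[B] = 1.7
E[AB] = 7.15
Cov(A,B) = E[AB] − E[A]E[B] = 7.15 − (4.1)(1.7) = 0.18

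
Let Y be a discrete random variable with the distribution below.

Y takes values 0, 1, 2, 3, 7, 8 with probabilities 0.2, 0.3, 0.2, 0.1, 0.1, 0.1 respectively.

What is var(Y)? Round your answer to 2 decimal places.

7.05

E[Y] = (0)(0.2) + (1)(0.3) + (2)(0.2) + (3)(0.1) + (7)(0.1) + (8)(0.1) = 2.5
E[Y²] = (0)²(0.2) + (1)²(0.3) + (2)²(0.2) + (3)²(0.1) + (7)²(0.1) + (8)²(0.1) = 13.3
var(Y) = E[Y²] − (E[Y])² = 13.3 − (2.5)² = 7.05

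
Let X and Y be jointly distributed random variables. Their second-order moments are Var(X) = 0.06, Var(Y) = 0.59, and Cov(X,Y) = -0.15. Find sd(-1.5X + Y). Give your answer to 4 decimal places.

1.0840

Var(-1.5X + Y) = (-1.5)²·Var(X) + (1)²·Var(Y) + 2·(-1.5)·(1)·Cov(X,Y)
= 2.25·0.06 + 1·0.59 + -3·-0.15 = 1.175
sd(-1.5X + Y) = √1.175 ≈ 1.0840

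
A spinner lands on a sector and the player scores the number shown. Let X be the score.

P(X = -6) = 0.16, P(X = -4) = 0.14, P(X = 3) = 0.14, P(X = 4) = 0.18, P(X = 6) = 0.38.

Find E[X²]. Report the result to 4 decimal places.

E[X²] = (-6)²(0.16) + (-4)²(0.14) + (3)²(0.14) + (4)²(0.18) + (6)²(0.38) = 25.82

25.8200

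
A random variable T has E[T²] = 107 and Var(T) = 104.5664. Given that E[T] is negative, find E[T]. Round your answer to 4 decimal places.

-1.5600

(E[T])² = E[T²] − Var(T) = 107 − 104.5664 = 2.4336
E[T] = −√2.4336 = -1.56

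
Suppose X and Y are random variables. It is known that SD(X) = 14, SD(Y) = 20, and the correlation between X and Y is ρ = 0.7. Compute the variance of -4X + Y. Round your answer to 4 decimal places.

1968.0000

Var(X) = (14)² = 196;  Var(Y) = (20)² = 400
Cov(X,Y) = ρ·SD(X)·SD(Y) = 0.7·14·20 = 196
Var(-4X + Y) = (-4)²·Var(X) + (1)²·Var(Y) + 2·(-4)·(1)·Cov(X,Y)
= 16·196 + 1·400 + -8·196 = 1968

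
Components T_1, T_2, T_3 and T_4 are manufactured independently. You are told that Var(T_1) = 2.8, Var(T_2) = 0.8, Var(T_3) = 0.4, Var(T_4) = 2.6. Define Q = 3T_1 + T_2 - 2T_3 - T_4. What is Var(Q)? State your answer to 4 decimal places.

By independence, Var(Q) = (3)²Var(T_1) + (1)²Var(T_2) + (-2)²Var(T_3) + (-1)²Var(T_4)
= (3)²·2.8 + (1)²·0.8 + (-2)²·0.4 + (-1)²·2.6 = 30.2

30.2000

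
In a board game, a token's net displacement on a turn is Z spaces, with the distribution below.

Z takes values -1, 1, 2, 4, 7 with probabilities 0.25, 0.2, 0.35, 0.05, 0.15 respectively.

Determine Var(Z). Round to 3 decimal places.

E[Z] = (-1)(0.25) + (1)(0.2) + (2)(0.35) + (4)(0.05) + (7)(0.15) = 1.9
E[Z²] = (-1)²(0.25) + (1)²(0.2) + (2)²(0.35) + (4)²(0.05) + (7)²(0.15) = 10
Var(Z) = E[Z²] − (E[Z])² = 10 − (1.9)² = 6.39

6.390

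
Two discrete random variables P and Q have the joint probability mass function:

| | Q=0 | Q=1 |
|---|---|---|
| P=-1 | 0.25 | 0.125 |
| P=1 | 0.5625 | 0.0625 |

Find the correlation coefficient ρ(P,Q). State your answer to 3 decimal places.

E[P] = 0.25,  E[Q] = 0.1875
E[PQ] = -0.0625
Cov(P,Q) = E[PQ] − E[P]E[Q] = -0.0625 − (0.25)(0.1875) = -0.109375
Var(P) = 0.9375,  Var(Q) = 0.15234375
ρ = -0.109375 / √(0.9375·0.15234375) ≈ -0.289

-0.289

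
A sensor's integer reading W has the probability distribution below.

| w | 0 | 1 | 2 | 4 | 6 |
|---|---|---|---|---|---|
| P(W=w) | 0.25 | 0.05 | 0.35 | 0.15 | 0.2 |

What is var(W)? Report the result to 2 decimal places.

4.55

E[W] = (0)(0.25) + (1)(0.05) + (2)(0.35) + (4)(0.15) + (6)(0.2) = 2.55
E[W²] = (0)²(0.25) + (1)²(0.05) + (2)²(0.35) + (4)²(0.15) + (6)²(0.2) = 11.05
var(W) = E[W²] − (E[W])² = 11.05 − (2.55)² = 4.5475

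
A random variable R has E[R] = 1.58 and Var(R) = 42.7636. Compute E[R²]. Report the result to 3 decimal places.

45.260

E[R²] = Var(R) + (E[R])² = 42.7636 + (1.58)² = 45.26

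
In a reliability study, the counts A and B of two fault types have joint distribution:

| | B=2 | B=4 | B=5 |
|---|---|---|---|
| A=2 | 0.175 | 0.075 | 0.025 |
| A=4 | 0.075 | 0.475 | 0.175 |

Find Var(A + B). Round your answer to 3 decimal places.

E[A] = 3.45,  E[B] = 3.7,  E[AB] = 13.25
Var(A) = 12.7 − (3.45)² = 0.7975;  Var(B) = 14.8 − (3.7)² = 1.11
Cov(A,B) = 13.25 − (3.45)(3.7) = 0.485
Var(A + B) = (1)²·0.7975 + (1)²·1.11 + 2·(1)·(1)·0.485 = 2.8775

2.878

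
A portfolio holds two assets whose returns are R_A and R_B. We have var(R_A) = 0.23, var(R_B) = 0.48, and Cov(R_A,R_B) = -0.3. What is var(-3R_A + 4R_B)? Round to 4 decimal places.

16.9500

var(-3R_A + 4R_B) = (-3)²·var(R_A) + (4)²·var(R_B) + 2·(-3)·(4)·Cov(R_A,R_B)
= 9·0.23 + 16·0.48 + -24·-0.3 = 16.95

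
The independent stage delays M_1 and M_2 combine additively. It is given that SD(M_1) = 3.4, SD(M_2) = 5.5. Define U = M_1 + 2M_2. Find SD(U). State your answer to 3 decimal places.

Var(M_1) = 11.56, Var(M_2) = 30.25
By independence, Var(U) = (1)²Var(M_1) + (2)²Var(M_2)
= (1)²·11.56 + (2)²·30.25 = 132.56
SD(U) = √132.56 ≈ 11.513

11.513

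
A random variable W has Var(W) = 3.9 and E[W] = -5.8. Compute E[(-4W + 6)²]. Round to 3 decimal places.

915.040

E[-4W + 6] = -4·-5.8 + 6 = 29.2
Var(-4W + 6) = (-4)²·3.9 = 62.4
E[(-4W + 6)²] = Var((-4W + 6)) + (E[(-4W + 6)])² = 62.4 + (29.2)² = 915.04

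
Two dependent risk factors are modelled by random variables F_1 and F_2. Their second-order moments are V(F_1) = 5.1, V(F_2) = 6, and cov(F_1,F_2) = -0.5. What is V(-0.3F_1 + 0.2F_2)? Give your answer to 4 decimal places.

V(-0.3F_1 + 0.2F_2) = (-0.3)²·V(F_1) + (0.2)²·V(F_2) + 2·(-0.3)·(0.2)·cov(F_1,F_2)
= 0.09·5.1 + 0.04·6 + -0.12·-0.5 = 0.759

0.7590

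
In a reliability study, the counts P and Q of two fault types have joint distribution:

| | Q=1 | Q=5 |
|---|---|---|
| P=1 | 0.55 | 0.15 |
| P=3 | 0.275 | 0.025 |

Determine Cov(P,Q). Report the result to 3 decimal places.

-0.220

E[P] = 1.6,  E[Q] = 1.7
E[PQ] = 2.5
Cov(P,Q) = E[PQ] − E[P]E[Q] = 2.5 − (1.6)(1.7) = -0.22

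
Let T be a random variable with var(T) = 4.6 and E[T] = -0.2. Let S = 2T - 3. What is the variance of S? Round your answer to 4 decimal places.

var(2T - 3) = (2)²·var(T) = 4·4.6 = 18.4

18.4000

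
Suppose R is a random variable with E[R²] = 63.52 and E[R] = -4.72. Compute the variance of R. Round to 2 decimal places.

Var(R) = 63.52 − (-4.72)² = 41.2416

41.24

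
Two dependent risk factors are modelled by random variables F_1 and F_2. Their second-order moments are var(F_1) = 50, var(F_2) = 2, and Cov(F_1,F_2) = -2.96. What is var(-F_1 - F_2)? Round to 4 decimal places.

46.0800

var(-F_1 - F_2) = (-1)²·var(F_1) + (-1)²·var(F_2) + 2·(-1)·(-1)·Cov(F_1,F_2)
= 1·50 + 1·2 + 2·-2.96 = 46.08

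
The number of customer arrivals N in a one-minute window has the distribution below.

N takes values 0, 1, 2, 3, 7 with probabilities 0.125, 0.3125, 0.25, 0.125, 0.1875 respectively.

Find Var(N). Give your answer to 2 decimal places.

E[N] = (0)(0.125) + (1)(0.3125) + (2)(0.25) + (3)(0.125) + (7)(0.1875) = 2.5
E[N²] = (0)²(0.125) + (1)²(0.3125) + (2)²(0.25) + (3)²(0.125) + (7)²(0.1875) = 11.625
Var(N) = E[N²] − (E[N])² = 11.625 − (2.5)² = 5.375

5.38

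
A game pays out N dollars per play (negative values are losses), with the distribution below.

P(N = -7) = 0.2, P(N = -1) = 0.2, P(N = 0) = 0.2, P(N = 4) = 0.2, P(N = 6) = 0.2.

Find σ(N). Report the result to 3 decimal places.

4.499

E[N] = (-7)(0.2) + (-1)(0.2) + (0)(0.2) + (4)(0.2) + (6)(0.2) = 0.4
E[N²] = (-7)²(0.2) + (-1)²(0.2) + (0)²(0.2) + (4)²(0.2) + (6)²(0.2) = 20.4
Var(N) = E[N²] − (E[N])² = 20.4 − (0.4)² = 20.24
σ(N) = √20.24 ≈ 4.499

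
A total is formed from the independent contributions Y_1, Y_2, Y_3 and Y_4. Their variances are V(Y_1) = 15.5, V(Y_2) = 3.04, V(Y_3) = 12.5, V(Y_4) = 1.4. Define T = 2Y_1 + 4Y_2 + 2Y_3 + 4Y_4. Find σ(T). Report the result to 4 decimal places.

By independence, V(T) = (2)²V(Y_1) + (4)²V(Y_2) + (2)²V(Y_3) + (4)²V(Y_4)
= (2)²·15.5 + (4)²·3.04 + (2)²·12.5 + (4)²·1.4 = 183.04
σ(T) = √183.04 ≈ 13.5292

13.5292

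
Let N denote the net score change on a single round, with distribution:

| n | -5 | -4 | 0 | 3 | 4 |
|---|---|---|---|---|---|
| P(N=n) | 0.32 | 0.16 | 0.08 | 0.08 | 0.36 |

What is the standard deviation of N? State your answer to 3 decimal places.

4.090

E[N] = (-5)(0.32) + (-4)(0.16) + (0)(0.08) + (3)(0.08) + (4)(0.36) = -0.56
E[N²] = (-5)²(0.32) + (-4)²(0.16) + (0)²(0.08) + (3)²(0.08) + (4)²(0.36) = 17.04
Var(N) = E[N²] − (E[N])² = 17.04 − (-0.56)² = 16.7264
σ(N) = √16.7264 ≈ 4.090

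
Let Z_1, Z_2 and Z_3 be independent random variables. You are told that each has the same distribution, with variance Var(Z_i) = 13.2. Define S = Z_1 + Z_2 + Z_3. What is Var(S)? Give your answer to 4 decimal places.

By independence, Var(S) = (1)²Var(Z_1) + (1)²Var(Z_2) + (1)²Var(Z_3)
= (1)²·13.2 + (1)²·13.2 + (1)²·13.2 = 39.6

39.6000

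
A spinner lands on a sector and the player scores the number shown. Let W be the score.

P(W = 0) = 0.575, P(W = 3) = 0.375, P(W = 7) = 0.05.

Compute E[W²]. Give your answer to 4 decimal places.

5.8250

E[W²] = (0)²(0.575) + (3)²(0.375) + (7)²(0.05) = 5.825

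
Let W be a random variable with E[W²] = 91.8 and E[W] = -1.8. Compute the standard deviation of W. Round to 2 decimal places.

9.41

Var(W) = 91.8 − (-1.8)² = 88.56
σ(W) = √88.56 ≈ 9.41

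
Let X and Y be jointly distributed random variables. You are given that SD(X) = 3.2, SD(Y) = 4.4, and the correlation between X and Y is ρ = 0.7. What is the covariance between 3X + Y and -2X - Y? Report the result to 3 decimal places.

-130.080

var(X) = (3.2)² = 10.24;  var(Y) = (4.4)² = 19.36
Cov(X,Y) = ρ·SD(X)·SD(Y) = 0.7·3.2·4.4 = 9.856
Cov(3X + Y, -2X - Y) = (3)(-2)var(X) + (1)(-1)var(Y) + [(3)(-1) + (1)(-2)]Cov(X,Y)
= -6·10.24 + -1·19.36 + -5·9.856 = -130.08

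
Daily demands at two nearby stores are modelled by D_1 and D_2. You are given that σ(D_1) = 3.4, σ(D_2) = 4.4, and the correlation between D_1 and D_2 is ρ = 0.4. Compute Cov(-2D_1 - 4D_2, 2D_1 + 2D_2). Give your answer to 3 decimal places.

-272.928

Var(D_1) = (3.4)² = 11.56;  Var(D_2) = (4.4)² = 19.36
Cov(D_1,D_2) = ρ·σ(D_1)·σ(D_2) = 0.4·3.4·4.4 = 5.984
Cov(-2D_1 - 4D_2, 2D_1 + 2D_2) = (-2)(2)Var(D_1) + (-4)(2)Var(D_2) + [(-2)(2) + (-4)(2)]Cov(D_1,D_2)
= -4·11.56 + -8·19.36 + -12·5.984 = -272.928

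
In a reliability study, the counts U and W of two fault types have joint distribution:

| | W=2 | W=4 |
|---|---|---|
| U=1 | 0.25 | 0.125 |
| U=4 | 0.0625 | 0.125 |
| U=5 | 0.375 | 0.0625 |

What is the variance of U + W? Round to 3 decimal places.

E[U] = 3.3125,  E[W] = 2.625,  E[UW] = 8.5
Var(U) = 14.3125 − (3.3125)² = 3.33984375;  Var(W) = 7.75 − (2.625)² = 0.859375
Cov(U,W) = 8.5 − (3.3125)(2.625) = -0.1953125
Var(U + W) = (1)²·3.33984375 + (1)²·0.859375 + 2·(1)·(1)·-0.1953125 = 3.80859375

3.809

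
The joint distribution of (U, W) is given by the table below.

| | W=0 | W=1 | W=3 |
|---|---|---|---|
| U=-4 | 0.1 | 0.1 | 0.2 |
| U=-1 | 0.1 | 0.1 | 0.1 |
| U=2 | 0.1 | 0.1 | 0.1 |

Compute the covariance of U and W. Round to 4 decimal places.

-0.4500

E[U] = -1.3,  E[W] = 1.5
E[UW] = -2.4
cov(U,W) = E[UW] − E[U]E[W] = -2.4 − (-1.3)(1.5) = -0.45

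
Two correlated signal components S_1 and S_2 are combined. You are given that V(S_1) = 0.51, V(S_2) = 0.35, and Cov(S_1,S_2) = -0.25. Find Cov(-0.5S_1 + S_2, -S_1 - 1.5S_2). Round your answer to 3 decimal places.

Cov(-0.5S_1 + S_2, -S_1 - 1.5S_2) = (-0.5)(-1)V(S_1) + (1)(-1.5)V(S_2) + [(-0.5)(-1.5) + (1)(-1)]Cov(S_1,S_2)
= 0.5·0.51 + -1.5·0.35 + -0.25·-0.25 = -0.2075

-0.208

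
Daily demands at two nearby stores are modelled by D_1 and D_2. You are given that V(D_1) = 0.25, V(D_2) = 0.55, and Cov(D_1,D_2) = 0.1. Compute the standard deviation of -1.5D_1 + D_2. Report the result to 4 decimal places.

0.9014

V(-1.5D_1 + D_2) = (-1.5)²·V(D_1) + (1)²·V(D_2) + 2·(-1.5)·(1)·Cov(D_1,D_2)
= 2.25·0.25 + 1·0.55 + -3·0.1 = 0.8125
σ(-1.5D_1 + D_2) = √0.8125 ≈ 0.9014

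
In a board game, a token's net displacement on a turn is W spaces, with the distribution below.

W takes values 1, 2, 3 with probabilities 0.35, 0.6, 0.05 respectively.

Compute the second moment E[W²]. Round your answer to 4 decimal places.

3.2000

E[W²] = (1)²(0.35) + (2)²(0.6) + (3)²(0.05) = 3.2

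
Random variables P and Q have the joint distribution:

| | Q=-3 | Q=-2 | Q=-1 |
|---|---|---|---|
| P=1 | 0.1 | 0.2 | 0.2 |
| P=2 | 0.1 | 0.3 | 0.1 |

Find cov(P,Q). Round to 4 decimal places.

-0.0500

E[P] = 1.5,  E[Q] = -1.9
E[PQ] = -2.9
cov(P,Q) = E[PQ] − E[P]E[Q] = -2.9 − (1.5)(-1.9) = -0.05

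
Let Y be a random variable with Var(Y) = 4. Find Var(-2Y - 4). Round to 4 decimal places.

16.0000

Var(-2Y - 4) = (-2)²·Var(Y) = 4·4 = 16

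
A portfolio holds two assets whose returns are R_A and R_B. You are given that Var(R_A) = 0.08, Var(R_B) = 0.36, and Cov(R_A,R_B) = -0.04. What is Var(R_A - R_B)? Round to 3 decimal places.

Var(R_A - R_B) = (1)²·Var(R_A) + (-1)²·Var(R_B) + 2·(1)·(-1)·Cov(R_A,R_B)
= 1·0.08 + 1·0.36 + -2·-0.04 = 0.52

0.520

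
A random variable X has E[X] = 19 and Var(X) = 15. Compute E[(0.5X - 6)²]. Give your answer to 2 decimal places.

16.00

E[0.5X - 6] = 0.5·19 − 6 = 3.5
Var(0.5X - 6) = (0.5)²·15 = 3.75
E[(0.5X - 6)²] = Var((0.5X - 6)) + (E[(0.5X - 6)])² = 3.75 + (3.5)² = 16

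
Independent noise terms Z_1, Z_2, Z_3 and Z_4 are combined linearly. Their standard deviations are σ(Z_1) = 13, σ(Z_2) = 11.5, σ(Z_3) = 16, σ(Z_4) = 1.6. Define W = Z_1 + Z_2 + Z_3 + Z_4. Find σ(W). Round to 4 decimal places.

V(Z_1) = 169, V(Z_2) = 132.25, V(Z_3) = 256, V(Z_4) = 2.56
By independence, V(W) = (1)²V(Z_1) + (1)²V(Z_2) + (1)²V(Z_3) + (1)²V(Z_4)
= (1)²·169 + (1)²·132.25 + (1)²·256 + (1)²·2.56 = 559.81
σ(W) = √559.81 ≈ 23.6603

23.6603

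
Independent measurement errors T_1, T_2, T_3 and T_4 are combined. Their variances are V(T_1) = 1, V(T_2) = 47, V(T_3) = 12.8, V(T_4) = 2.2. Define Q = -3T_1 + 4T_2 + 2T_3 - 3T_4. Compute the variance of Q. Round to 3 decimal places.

832.000

By independence, V(Q) = (-3)²V(T_1) + (4)²V(T_2) + (2)²V(T_3) + (-3)²V(T_4)
= (-3)²·1 + (4)²·47 + (2)²·12.8 + (-3)²·2.2 = 832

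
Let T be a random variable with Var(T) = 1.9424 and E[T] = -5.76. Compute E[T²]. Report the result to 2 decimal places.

E[T²] = Var(T) + (E[T])² = 1.9424 + (-5.76)² = 35.12

35.12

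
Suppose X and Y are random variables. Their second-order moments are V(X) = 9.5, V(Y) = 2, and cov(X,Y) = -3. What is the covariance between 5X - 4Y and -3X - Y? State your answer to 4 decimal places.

-155.5000

cov(5X - 4Y, -3X - Y) = (5)(-3)V(X) + (-4)(-1)V(Y) + [(5)(-1) + (-4)(-3)]cov(X,Y)
= -15·9.5 + 4·2 + 7·-3 = -155.5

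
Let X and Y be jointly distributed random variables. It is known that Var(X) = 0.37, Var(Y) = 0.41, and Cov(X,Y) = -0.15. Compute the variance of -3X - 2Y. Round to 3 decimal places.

Var(-3X - 2Y) = (-3)²·Var(X) + (-2)²·Var(Y) + 2·(-3)·(-2)·Cov(X,Y)
= 9·0.37 + 4·0.41 + 12·-0.15 = 3.17

3.170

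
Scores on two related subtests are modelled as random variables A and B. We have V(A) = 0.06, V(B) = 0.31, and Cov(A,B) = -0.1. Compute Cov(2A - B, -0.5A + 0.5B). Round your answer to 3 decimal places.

Cov(2A - B, -0.5A + 0.5B) = (2)(-0.5)V(A) + (-1)(0.5)V(B) + [(2)(0.5) + (-1)(-0.5)]Cov(A,B)
= -1·0.06 + -0.5·0.31 + 1.5·-0.1 = -0.365

-0.365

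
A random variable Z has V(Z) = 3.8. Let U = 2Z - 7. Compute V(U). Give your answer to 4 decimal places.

V(2Z - 7) = (2)²·V(Z) = 4·3.8 = 15.2

15.2000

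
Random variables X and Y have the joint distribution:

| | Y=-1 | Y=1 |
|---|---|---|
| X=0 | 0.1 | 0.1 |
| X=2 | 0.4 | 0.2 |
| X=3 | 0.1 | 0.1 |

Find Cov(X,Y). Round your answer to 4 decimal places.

E[X] = 1.8,  E[Y] = -0.2
E[XY] = -0.4
Cov(X,Y) = E[XY] − E[X]E[Y] = -0.4 − (1.8)(-0.2) = -0.04

-0.0400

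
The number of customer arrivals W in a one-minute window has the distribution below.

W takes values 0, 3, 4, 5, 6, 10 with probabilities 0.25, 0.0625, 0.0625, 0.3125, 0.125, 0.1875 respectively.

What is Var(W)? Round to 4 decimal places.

11.2344

E[W] = (0)(0.25) + (3)(0.0625) + (4)(0.0625) + (5)(0.3125) + (6)(0.125) + (10)(0.1875) = 4.625
E[W²] = (0)²(0.25) + (3)²(0.0625) + (4)²(0.0625) + (5)²(0.3125) + (6)²(0.125) + (10)²(0.1875) = 32.625
Var(W) = E[W²] − (E[W])² = 32.625 − (4.625)² = 11.234375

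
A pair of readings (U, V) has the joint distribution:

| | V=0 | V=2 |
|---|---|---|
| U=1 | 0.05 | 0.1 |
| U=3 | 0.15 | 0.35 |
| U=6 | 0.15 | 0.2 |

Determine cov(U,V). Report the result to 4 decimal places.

-0.1750

E[U] = 3.75,  E[V] = 1.3
E[UV] = 4.7
cov(U,V) = E[UV] − E[U]E[V] = 4.7 − (3.75)(1.3) = -0.175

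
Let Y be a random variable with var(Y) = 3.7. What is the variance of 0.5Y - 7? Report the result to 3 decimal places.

var(0.5Y - 7) = (0.5)²·var(Y) = 0.25·3.7 = 0.925

0.925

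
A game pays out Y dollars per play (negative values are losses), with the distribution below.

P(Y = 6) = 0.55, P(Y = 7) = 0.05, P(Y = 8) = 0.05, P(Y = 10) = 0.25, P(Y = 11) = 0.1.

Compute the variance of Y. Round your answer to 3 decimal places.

4.028

E[Y] = (6)(0.55) + (7)(0.05) + (8)(0.05) + (10)(0.25) + (11)(0.1) = 7.65
E[Y²] = (6)²(0.55) + (7)²(0.05) + (8)²(0.05) + (10)²(0.25) + (11)²(0.1) = 62.55
V(Y) = E[Y²] − (E[Y])² = 62.55 − (7.65)² = 4.0275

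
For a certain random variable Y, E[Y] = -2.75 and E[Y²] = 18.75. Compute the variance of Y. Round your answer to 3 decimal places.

11.188

var(Y) = 18.75 − (-2.75)² = 11.1875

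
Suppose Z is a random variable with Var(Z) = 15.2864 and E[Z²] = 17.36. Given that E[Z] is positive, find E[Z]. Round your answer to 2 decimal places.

(E[Z])² = E[Z²] − Var(Z) = 17.36 − 15.2864 = 2.0736
E[Z] = √2.0736 = 1.44

1.44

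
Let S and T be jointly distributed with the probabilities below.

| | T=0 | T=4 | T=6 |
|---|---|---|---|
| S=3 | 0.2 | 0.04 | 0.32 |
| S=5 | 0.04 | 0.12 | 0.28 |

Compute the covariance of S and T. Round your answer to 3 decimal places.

0.589

E[S] = 3.88,  E[T] = 4.24
E[ST] = 17.04
Cov(S,T) = E[ST] − E[S]E[T] = 17.04 − (3.88)(4.24) = 0.5888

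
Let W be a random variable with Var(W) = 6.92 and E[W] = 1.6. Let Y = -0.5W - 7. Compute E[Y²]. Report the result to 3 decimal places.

62.570

E[-0.5W - 7] = -0.5·1.6 − 7 = -7.8
Var(-0.5W - 7) = (-0.5)²·6.92 = 1.73
E[Y²] = Var(Y) + (E[Y])² = 1.73 + (-7.8)² = 62.57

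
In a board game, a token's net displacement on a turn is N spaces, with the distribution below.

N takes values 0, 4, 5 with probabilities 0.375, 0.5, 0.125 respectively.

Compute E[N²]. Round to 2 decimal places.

E[N²] = (0)²(0.375) + (4)²(0.5) + (5)²(0.125) = 11.125

11.13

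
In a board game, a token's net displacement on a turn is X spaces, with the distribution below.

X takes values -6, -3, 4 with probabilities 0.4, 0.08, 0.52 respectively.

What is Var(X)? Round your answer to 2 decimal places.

23.13

E[X] = (-6)(0.4) + (-3)(0.08) + (4)(0.52) = -0.56
E[X²] = (-6)²(0.4) + (-3)²(0.08) + (4)²(0.52) = 23.44
Var(X) = E[X²] − (E[X])² = 23.44 − (-0.56)² = 23.1264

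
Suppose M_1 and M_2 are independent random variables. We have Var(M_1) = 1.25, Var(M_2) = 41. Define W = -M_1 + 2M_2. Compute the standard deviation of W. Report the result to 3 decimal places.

12.855

By independence, Var(W) = (-1)²Var(M_1) + (2)²Var(M_2)
= (-1)²·1.25 + (2)²·41 = 165.25
σ(W) = √165.25 ≈ 12.855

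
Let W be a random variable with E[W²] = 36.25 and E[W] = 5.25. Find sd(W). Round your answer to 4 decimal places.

Var(W) = 36.25 − (5.25)² = 8.6875
sd(W) = √8.6875 ≈ 2.9475

2.9475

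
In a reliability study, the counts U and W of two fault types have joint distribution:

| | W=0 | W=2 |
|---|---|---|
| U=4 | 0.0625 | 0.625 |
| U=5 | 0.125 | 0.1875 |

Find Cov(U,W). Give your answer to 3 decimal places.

-0.133

E[U] = 4.3125,  E[W] = 1.625
E[UW] = 6.875
Cov(U,W) = E[UW] − E[U]E[W] = 6.875 − (4.3125)(1.625) = -0.1328125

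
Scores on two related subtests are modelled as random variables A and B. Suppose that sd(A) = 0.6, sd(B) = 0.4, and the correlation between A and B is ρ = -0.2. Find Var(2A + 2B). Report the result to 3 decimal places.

Var(A) = (0.6)² = 0.36;  Var(B) = (0.4)² = 0.16
cov(A,B) = ρ·sd(A)·sd(B) = -0.2·0.6·0.4 = -0.048
Var(2A + 2B) = (2)²·Var(A) + (2)²·Var(B) + 2·(2)·(2)·cov(A,B)
= 4·0.36 + 4·0.16 + 8·-0.048 = 1.696

1.696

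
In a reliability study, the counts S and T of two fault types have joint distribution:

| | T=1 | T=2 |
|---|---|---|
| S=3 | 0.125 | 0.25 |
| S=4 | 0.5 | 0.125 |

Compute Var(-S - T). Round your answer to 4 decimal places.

E[S] = 3.625,  E[T] = 1.375,  E[ST] = 4.875
Var(S) = 13.375 − (3.625)² = 0.234375;  Var(T) = 2.125 − (1.375)² = 0.234375
cov(S,T) = 4.875 − (3.625)(1.375) = -0.109375
Var(-S - T) = (-1)²·0.234375 + (-1)²·0.234375 + 2·(-1)·(-1)·-0.109375 = 0.25

0.2500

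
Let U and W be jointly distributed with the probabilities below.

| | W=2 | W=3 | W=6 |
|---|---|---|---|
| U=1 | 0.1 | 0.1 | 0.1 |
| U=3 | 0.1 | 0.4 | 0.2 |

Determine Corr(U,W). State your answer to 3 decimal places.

E[U] = 2.4,  E[W] = 3.7
E[UW] = 8.9
Cov(U,W) = E[UW] − E[U]E[W] = 8.9 − (2.4)(3.7) = 0.02
Var(U) = 0.84,  Var(W) = 2.41
ρ = 0.02 / √(0.84·2.41) ≈ 0.014

0.014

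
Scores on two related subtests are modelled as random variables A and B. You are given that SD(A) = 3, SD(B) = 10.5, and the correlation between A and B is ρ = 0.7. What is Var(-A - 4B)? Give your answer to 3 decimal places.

1949.400

Var(A) = (3)² = 9;  Var(B) = (10.5)² = 110.25
Cov(A,B) = ρ·SD(A)·SD(B) = 0.7·3·10.5 = 22.05
Var(-A - 4B) = (-1)²·Var(A) + (-4)²·Var(B) + 2·(-1)·(-4)·Cov(A,B)
= 1·9 + 16·110.25 + 8·22.05 = 1949.4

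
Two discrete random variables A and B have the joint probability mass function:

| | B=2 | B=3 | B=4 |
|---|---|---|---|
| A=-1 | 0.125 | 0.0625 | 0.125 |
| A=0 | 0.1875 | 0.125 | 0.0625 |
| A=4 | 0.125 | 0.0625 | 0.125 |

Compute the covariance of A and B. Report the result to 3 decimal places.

E[A] = 0.9375,  E[B] = 2.875
E[AB] = 2.8125
cov(A,B) = E[AB] − E[A]E[B] = 2.8125 − (0.9375)(2.875) = 0.1171875

0.117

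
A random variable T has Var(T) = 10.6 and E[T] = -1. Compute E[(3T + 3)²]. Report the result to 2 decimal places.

E[3T + 3] = 3·-1 + 3 = 0
Var(3T + 3) = (3)²·10.6 = 95.4
E[(3T + 3)²] = Var((3T + 3)) + (E[(3T + 3)])² = 95.4 + (0)² = 95.4

95.40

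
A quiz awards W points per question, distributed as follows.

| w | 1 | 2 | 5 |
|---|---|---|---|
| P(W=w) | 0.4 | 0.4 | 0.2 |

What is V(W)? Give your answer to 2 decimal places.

E[W] = (1)(0.4) + (2)(0.4) + (5)(0.2) = 2.2
E[W²] = (1)²(0.4) + (2)²(0.4) + (5)²(0.2) = 7
V(W) = E[W²] − (E[W])² = 7 − (2.2)² = 2.16

2.16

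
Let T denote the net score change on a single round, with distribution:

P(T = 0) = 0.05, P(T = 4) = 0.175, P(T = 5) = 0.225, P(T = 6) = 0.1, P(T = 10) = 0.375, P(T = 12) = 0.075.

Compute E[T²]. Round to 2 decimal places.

E[T²] = (0)²(0.05) + (4)²(0.175) + (5)²(0.225) + (6)²(0.1) + (10)²(0.375) + (12)²(0.075) = 60.325

60.33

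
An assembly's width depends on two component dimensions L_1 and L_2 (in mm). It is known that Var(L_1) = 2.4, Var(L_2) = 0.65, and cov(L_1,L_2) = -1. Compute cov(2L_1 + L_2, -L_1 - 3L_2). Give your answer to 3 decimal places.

0.250

cov(2L_1 + L_2, -L_1 - 3L_2) = (2)(-1)Var(L_1) + (1)(-3)Var(L_2) + [(2)(-3) + (1)(-1)]cov(L_1,L_2)
= -2·2.4 + -3·0.65 + -7·-1 = 0.25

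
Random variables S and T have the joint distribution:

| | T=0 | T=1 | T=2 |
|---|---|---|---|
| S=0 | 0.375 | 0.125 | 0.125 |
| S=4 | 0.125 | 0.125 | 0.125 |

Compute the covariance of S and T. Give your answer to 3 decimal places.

0.375

E[S] = 1.5,  E[T] = 0.75
E[ST] = 1.5
Cov(S,T) = E[ST] − E[S]E[T] = 1.5 − (1.5)(0.75) = 0.375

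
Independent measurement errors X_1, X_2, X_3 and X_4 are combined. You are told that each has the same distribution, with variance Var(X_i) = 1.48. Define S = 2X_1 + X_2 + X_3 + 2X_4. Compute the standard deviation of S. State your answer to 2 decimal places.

By independence, Var(S) = (2)²Var(X_1) + (1)²Var(X_2) + (1)²Var(X_3) + (2)²Var(X_4)
= (2)²·1.48 + (1)²·1.48 + (1)²·1.48 + (2)²·1.48 = 14.8
SD(S) = √14.8 ≈ 3.85

3.85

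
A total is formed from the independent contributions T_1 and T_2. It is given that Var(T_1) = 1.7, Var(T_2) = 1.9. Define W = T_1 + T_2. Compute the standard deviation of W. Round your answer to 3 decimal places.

1.897

By independence, Var(W) = (1)²Var(T_1) + (1)²Var(T_2)
= (1)²·1.7 + (1)²·1.9 = 3.6
SD(W) = √3.6 ≈ 1.897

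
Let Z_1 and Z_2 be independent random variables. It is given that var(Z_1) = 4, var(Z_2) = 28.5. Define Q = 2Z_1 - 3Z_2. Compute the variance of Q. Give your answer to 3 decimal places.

By independence, var(Q) = (2)²var(Z_1) + (-3)²var(Z_2)
= (2)²·4 + (-3)²·28.5 = 272.5

272.500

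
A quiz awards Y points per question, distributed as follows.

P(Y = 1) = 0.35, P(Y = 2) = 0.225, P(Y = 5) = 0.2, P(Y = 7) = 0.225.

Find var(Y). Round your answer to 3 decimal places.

5.884

E[Y] = (1)(0.35) + (2)(0.225) + (5)(0.2) + (7)(0.225) = 3.375
E[Y²] = (1)²(0.35) + (2)²(0.225) + (5)²(0.2) + (7)²(0.225) = 17.275
var(Y) = E[Y²] − (E[Y])² = 17.275 − (3.375)² = 5.884375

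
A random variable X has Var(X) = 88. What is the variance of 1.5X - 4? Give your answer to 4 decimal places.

Var(1.5X - 4) = (1.5)²·Var(X) = 2.25·88 = 198

198.0000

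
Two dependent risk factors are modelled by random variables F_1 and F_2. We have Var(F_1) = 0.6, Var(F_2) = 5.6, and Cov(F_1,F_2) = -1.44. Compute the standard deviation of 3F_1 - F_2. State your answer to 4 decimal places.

4.4317

Var(3F_1 - F_2) = (3)²·Var(F_1) + (-1)²·Var(F_2) + 2·(3)·(-1)·Cov(F_1,F_2)
= 9·0.6 + 1·5.6 + -6·-1.44 = 19.64
σ(3F_1 - F_2) = √19.64 ≈ 4.4317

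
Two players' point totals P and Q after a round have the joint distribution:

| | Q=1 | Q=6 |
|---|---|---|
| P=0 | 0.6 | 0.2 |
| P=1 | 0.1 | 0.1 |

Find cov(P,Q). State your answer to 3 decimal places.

E[P] = 0.2,  E[Q] = 2.5
E[PQ] = 0.7
cov(P,Q) = E[PQ] − E[P]E[Q] = 0.7 − (0.2)(2.5) = 0.2

0.200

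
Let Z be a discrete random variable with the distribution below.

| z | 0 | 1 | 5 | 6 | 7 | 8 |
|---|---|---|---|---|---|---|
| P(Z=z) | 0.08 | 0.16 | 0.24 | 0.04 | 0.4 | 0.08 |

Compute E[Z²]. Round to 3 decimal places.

32.320

E[Z²] = (0)²(0.08) + (1)²(0.16) + (5)²(0.24) + (6)²(0.04) + (7)²(0.4) + (8)²(0.08) = 32.32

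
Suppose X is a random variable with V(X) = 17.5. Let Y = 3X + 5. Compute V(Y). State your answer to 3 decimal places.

157.500

V(3X + 5) = (3)²·V(X) = 9·17.5 = 157.5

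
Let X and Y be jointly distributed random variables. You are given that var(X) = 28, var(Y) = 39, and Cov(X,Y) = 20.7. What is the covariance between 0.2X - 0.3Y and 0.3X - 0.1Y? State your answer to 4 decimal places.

Cov(0.2X - 0.3Y, 0.3X - 0.1Y) = (0.2)(0.3)var(X) + (-0.3)(-0.1)var(Y) + [(0.2)(-0.1) + (-0.3)(0.3)]Cov(X,Y)
= 0.06·28 + 0.03·39 + -0.11·20.7 = 0.573

0.5730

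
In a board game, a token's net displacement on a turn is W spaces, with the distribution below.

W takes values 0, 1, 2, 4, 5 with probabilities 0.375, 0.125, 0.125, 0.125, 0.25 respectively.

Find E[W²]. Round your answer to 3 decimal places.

E[W²] = (0)²(0.375) + (1)²(0.125) + (2)²(0.125) + (4)²(0.125) + (5)²(0.25) = 8.875

8.875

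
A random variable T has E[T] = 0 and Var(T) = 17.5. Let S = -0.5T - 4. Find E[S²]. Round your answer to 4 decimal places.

20.3750

E[-0.5T - 4] = -0.5·0 − 4 = -4
Var(-0.5T - 4) = (-0.5)²·17.5 = 4.375
E[S²] = Var(S) + (E[S])² = 4.375 + (-4)² = 20.375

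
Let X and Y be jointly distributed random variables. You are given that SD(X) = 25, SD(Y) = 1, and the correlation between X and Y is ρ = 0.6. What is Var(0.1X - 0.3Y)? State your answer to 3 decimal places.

Var(X) = (25)² = 625;  Var(Y) = (1)² = 1
cov(X,Y) = ρ·SD(X)·SD(Y) = 0.6·25·1 = 15
Var(0.1X - 0.3Y) = (0.1)²·Var(X) + (-0.3)²·Var(Y) + 2·(0.1)·(-0.3)·cov(X,Y)
= 0.01·625 + 0.09·1 + -0.06·15 = 5.44

5.440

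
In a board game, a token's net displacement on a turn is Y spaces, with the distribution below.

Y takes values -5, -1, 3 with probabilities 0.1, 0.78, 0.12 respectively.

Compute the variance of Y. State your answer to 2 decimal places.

3.51

E[Y] = (-5)(0.1) + (-1)(0.78) + (3)(0.12) = -0.92
E[Y²] = (-5)²(0.1) + (-1)²(0.78) + (3)²(0.12) = 4.36
V(Y) = E[Y²] − (E[Y])² = 4.36 − (-0.92)² = 3.5136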